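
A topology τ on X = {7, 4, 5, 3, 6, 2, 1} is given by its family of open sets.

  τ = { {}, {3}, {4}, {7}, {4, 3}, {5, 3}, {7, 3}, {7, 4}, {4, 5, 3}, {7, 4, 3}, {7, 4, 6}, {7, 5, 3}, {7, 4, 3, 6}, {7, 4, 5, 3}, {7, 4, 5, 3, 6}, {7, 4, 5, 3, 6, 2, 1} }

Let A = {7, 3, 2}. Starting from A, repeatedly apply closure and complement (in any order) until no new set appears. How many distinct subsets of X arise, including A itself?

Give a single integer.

cl via duality: int({4, 5, 6, 1}) = {4}, so X∖{4} = {7, 5, 3, 6, 2, 1}
Write k for closure, c for complement:
  1. A     = {7, 3, 2}
  2. kA    = {7, 5, 3, 6, 2, 1}
  3. cA    = {4, 5, 6, 1}
  4. ckA   = {4}
  5. kcA   = {4, 5, 6, 2, 1}
  6. kckA  = {4, 6, 2, 1}
  7. ckcA  = {7, 3}
  8. ckckA = {7, 5, 3}
applying k or c yields no new set

8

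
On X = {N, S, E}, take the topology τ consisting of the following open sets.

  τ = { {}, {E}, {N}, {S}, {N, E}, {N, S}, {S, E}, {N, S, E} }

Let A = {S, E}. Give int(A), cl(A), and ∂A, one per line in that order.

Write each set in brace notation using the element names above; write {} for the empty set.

int(A) = {S, E}
cl(A)  = {S, E}
∂A     = {}

interior: largest open inside A is {S, E} (from {}, {S}, {E}, {S, E})
cl via duality: int({N}) = {N}, so X∖{N} = {S, E}
cl∖int = {}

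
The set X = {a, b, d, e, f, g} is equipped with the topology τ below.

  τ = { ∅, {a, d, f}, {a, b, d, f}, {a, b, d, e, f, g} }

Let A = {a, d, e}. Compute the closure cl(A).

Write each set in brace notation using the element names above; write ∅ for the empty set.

closure: X∖int(X∖A) = X∖∅ = {a, b, d, e, f, g}

{a, b, d, e, f, g}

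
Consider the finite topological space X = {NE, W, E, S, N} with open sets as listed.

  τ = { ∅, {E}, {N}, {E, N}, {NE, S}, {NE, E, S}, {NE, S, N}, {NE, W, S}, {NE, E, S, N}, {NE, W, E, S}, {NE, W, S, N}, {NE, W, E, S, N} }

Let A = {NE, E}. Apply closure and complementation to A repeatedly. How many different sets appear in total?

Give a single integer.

cl via duality: int({W, S, N}) = {N}, so X∖{N} = {NE, W, E, S}
Write k for closure, c for complement:
  1. A     = {NE, E}
  2. kA    = {NE, W, E, S}
  3. cA    = {W, S, N}
  4. ckA   = {N}
  5. kcA   = {NE, W, S, N}
  6. ckcA  = {E}
applying k or c yields no new set

6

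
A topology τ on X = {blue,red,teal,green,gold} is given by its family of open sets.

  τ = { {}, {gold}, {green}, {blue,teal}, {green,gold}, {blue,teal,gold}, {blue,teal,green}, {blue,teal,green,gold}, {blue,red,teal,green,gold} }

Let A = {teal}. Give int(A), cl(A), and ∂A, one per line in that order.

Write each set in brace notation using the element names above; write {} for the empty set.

U open, U⊆A: {}. int(A) = ⋃ = {}
X∖A={blue,red,green,gold}, int(X∖A)={green,gold}, hence cl(A)={blue,red,teal}
∂A: remove int from cl → {blue,red,teal}

int(A) = {}
cl(A)  = {blue,red,teal}
∂A     = {blue,red,teal}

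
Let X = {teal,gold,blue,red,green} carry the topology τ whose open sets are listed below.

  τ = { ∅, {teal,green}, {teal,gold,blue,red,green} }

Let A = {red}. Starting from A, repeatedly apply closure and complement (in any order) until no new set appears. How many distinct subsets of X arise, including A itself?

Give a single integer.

X∖A={teal,gold,blue,green}, int(X∖A)={teal,green}, hence cl(A)={gold,blue,red}
Orbit (k=closure, c=complement):
  1. A     = {red}
  2. kA    = {gold,blue,red}
  3. cA    = {teal,gold,blue,green}
  4. ckA   = {teal,green}
  5. kcA   = {teal,gold,blue,red,green}
  6. ckcA  = ∅
(closed under both — stop)

6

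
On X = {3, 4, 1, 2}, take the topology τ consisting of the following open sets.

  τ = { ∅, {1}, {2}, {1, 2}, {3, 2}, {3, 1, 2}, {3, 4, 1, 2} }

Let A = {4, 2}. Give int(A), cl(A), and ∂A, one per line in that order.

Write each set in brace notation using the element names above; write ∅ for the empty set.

int(A) = {2}
cl(A)  = {3, 4, 2}
∂A     = {3, 4}

opens ⊆ A: ∅, {2}; union → int = {2}
complement {3, 1}; its interior {1}; cl(A) = X∖{1} = {3, 4, 2}
boundary = {3, 4, 2} ∖ {2} = {3, 4}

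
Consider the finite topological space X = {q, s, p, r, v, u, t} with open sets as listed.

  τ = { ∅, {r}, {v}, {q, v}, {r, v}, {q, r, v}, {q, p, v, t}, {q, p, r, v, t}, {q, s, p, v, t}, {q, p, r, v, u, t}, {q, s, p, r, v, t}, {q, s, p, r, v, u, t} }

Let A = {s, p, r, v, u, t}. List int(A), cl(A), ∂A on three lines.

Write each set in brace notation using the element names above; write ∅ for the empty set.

open subsets of A: ∅, {r}, {v}, {r, v}; so int(A) = {r, v}
closure: X∖int(X∖A) = X∖∅ = {q, s, p, r, v, u, t}
∂A = {q, s, p, r, v, u, t} minus {r, v} = {q, s, p, u, t}

int(A) = {r, v}
cl(A)  = {q, s, p, r, v, u, t}
∂A     = {q, s, p, u, t}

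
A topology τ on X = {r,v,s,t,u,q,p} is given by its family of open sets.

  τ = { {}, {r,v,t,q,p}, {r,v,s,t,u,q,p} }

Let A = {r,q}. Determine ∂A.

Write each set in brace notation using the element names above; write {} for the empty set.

{r,v,s,t,u,q,p}

open subsets of A: {}; so int(A) = {}
closure: X∖int(X∖A) = X∖{} = {r,v,s,t,u,q,p}
∂A = {r,v,s,t,u,q,p} minus {} = {r,v,s,t,u,q,p}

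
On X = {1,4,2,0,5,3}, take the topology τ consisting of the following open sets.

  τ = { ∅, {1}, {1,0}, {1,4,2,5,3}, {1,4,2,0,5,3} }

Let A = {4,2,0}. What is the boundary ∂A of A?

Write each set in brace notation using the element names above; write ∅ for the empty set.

{4,2,0,5,3}

U open, U⊆A: ∅. int(A) = ⋃ = ∅
X∖A={1,5,3}, int(X∖A)={1}, hence cl(A)={4,2,0,5,3}
∂A: remove int from cl → {4,2,0,5,3}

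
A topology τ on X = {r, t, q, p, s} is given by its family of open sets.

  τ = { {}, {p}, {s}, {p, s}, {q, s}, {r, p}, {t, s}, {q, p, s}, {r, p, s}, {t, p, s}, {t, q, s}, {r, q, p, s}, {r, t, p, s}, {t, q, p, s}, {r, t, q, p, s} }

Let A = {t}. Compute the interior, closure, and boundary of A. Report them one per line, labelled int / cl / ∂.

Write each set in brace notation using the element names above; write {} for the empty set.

opens ⊆ A: {}; union → int = {}
complement {r, q, p, s}; its interior {r, q, p, s}; cl(A) = X∖{r, q, p, s} = {t}
boundary = {t} ∖ {} = {t}

int(A) = {}
cl(A)  = {t}
∂A     = {t}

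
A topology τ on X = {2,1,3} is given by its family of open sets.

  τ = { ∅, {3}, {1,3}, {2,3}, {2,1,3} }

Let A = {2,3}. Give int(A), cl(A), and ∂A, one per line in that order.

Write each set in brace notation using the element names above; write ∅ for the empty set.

int(A) = {2,3}
cl(A)  = {2,1,3}
∂A     = {1}

U open, U⊆A: ∅, {3}, {2,3}. int(A) = ⋃ = {2,3}
X∖A={1}, int(X∖A)=∅, hence cl(A)={2,1,3}
∂A: remove int from cl → {1}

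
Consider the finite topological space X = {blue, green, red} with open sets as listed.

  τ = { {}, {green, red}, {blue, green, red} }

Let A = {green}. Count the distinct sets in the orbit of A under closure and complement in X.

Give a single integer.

X∖A={blue, red}, int(X∖A)={}, hence cl(A)={blue, green, red}
Orbit (k=closure, c=complement):
  1. A     = {green}
  2. kA    = {blue, green, red}
  3. cA    = {blue, red}
  4. ckA   = {}
(closed under both — stop)

4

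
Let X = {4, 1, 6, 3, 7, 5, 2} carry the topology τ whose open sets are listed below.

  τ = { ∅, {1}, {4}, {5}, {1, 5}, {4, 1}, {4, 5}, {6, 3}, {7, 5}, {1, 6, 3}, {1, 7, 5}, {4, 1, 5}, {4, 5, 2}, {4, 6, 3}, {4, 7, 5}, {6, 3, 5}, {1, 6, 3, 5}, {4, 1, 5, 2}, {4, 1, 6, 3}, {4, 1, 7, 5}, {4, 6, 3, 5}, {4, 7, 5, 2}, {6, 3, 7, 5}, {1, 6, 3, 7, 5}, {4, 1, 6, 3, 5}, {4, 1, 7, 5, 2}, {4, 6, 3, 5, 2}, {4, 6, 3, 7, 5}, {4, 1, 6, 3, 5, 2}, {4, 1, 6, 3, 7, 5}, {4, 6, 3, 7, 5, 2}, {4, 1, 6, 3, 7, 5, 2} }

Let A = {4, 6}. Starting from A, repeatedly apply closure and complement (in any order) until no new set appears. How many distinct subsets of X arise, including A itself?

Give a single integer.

cl via duality: int({1, 3, 7, 5, 2}) = {1, 7, 5}, so X∖{1, 7, 5} = {4, 6, 3, 2}
Write k for closure, c for complement:
  1. A     = {4, 6}
  2. kA    = {4, 6, 3, 2}
  3. cA    = {1, 3, 7, 5, 2}
  4. ckA   = {1, 7, 5}
  5. kcA   = {1, 6, 3, 7, 5, 2}
  6. kckA  = {1, 7, 5, 2}
  7. ckcA  = {4}
  8. ckckA = {4, 6, 3}
  9. kckcA = {4, 2}
  10. ckckcA = {1, 6, 3, 7, 5}
applying k or c yields no new set

10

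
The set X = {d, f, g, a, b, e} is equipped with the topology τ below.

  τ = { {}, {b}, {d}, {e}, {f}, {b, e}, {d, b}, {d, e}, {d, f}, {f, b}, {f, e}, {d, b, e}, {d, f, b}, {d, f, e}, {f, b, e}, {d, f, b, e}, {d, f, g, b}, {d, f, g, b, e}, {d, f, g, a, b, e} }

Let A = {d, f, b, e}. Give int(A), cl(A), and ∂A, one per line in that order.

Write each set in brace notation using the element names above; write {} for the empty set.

int(A) = {d, f, b, e}
cl(A)  = {d, f, g, a, b, e}
∂A     = {g, a}

open subsets of A: {}, {f}, {b}, {e}, {d}, {d, e}, {f, b}, {d, b}, {d, f}, {f, e}, {b, e}, {d, f, b}, {f, b, e}, {d, b, e}, {d, f, e}, {d, f, b, e}; so int(A) = {d, f, b, e}
closure: X∖int(X∖A) = X∖{} = {d, f, g, a, b, e}
∂A = {d, f, g, a, b, e} minus {d, f, b, e} = {g, a}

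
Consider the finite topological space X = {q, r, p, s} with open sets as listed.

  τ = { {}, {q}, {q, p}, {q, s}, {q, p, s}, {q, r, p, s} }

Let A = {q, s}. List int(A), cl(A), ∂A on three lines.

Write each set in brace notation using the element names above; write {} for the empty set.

open subsets of A: {}, {q}, {q, s}; so int(A) = {q, s}
closure: X∖int(X∖A) = X∖{} = {q, r, p, s}
∂A = {q, r, p, s} minus {q, s} = {r, p}

int(A) = {q, s}
cl(A)  = {q, r, p, s}
∂A     = {r, p}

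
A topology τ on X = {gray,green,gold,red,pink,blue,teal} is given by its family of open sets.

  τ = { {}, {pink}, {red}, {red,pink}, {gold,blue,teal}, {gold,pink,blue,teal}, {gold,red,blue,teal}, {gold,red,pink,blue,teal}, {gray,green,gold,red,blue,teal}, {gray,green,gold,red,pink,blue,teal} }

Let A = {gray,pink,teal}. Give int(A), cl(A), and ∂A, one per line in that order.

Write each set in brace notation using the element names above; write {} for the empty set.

int(A) = {pink}
cl(A)  = {gray,green,gold,pink,blue,teal}
∂A     = {gray,green,gold,blue,teal}

interior: largest open inside A is {pink} (from {}, {pink})
cl via duality: int({green,gold,red,blue}) = {red}, so X∖{red} = {gray,green,gold,pink,blue,teal}
cl∖int = {gray,green,gold,blue,teal}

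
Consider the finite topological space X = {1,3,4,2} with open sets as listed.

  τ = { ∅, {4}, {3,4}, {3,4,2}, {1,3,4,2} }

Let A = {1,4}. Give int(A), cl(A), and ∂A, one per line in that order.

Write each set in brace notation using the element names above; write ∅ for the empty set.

int(A) = {4}
cl(A)  = {1,3,4,2}
∂A     = {1,3,2}

interior: largest open inside A is {4} (from ∅, {4})
cl via duality: int({3,2}) = ∅, so X∖∅ = {1,3,4,2}
cl∖int = {1,3,2}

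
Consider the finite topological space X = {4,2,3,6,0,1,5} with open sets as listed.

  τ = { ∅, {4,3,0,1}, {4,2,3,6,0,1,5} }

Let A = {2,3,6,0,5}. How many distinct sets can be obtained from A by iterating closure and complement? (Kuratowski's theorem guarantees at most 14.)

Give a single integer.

4

closure: X∖int(X∖A) = X∖∅ = {4,2,3,6,0,1,5}
Let k=closure and c=complement:
  1. A     = {2,3,6,0,5}
  2. kA    = {4,2,3,6,0,1,5}
  3. cA    = {4,1}
  4. ckA   = ∅
— saturated at 4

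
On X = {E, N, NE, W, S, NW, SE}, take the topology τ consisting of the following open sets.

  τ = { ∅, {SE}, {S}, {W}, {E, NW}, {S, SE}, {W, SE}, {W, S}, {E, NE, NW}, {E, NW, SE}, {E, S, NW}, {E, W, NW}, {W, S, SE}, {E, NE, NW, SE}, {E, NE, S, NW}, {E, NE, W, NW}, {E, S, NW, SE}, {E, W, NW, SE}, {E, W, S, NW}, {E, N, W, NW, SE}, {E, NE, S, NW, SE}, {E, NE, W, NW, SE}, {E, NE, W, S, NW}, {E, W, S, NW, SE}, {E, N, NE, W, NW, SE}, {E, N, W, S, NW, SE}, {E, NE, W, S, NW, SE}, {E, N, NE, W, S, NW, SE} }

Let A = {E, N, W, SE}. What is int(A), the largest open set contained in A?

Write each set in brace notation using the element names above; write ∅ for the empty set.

{W, SE}

interior: largest open inside A is {W, SE} (from ∅, {W}, {SE}, {W, SE})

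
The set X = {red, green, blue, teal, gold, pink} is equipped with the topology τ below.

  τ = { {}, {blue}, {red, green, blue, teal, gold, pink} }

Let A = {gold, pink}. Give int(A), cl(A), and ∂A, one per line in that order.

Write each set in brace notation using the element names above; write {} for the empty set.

open subsets of A: {}; so int(A) = {}
closure: X∖int(X∖A) = X∖{blue} = {red, green, teal, gold, pink}
∂A = {red, green, teal, gold, pink} minus {} = {red, green, teal, gold, pink}

int(A) = {}
cl(A)  = {red, green, teal, gold, pink}
∂A     = {red, green, teal, gold, pink}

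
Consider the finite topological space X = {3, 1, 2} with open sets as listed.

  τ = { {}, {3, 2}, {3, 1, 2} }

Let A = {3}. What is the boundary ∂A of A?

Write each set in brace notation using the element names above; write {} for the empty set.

open subsets of A: {}; so int(A) = {}
closure: X∖int(X∖A) = X∖{} = {3, 1, 2}
∂A = {3, 1, 2} minus {} = {3, 1, 2}

{3, 1, 2}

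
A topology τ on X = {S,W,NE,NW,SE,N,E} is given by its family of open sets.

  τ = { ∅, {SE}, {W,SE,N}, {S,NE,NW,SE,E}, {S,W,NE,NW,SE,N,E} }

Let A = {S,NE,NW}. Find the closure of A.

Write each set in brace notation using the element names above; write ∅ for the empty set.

cl via duality: int({W,SE,N,E}) = {W,SE,N}, so X∖{W,SE,N} = {S,NE,NW,E}

{S,NE,NW,E}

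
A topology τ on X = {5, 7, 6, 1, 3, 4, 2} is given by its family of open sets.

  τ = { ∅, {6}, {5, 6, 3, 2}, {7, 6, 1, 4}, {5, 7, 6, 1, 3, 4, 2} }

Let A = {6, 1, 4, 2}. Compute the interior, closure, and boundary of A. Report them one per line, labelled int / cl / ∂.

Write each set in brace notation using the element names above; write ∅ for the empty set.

U open, U⊆A: ∅, {6}. int(A) = ⋃ = {6}
X∖A={5, 7, 3}, int(X∖A)=∅, hence cl(A)={5, 7, 6, 1, 3, 4, 2}
∂A: remove int from cl → {5, 7, 1, 3, 4, 2}

int(A) = {6}
cl(A)  = {5, 7, 6, 1, 3, 4, 2}
∂A     = {5, 7, 1, 3, 4, 2}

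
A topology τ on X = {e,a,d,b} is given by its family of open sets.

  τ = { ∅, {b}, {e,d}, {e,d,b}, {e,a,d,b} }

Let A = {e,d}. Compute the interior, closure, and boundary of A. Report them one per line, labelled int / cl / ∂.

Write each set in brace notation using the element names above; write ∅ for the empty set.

U open, U⊆A: ∅, {e,d}. int(A) = ⋃ = {e,d}
X∖A={a,b}, int(X∖A)={b}, hence cl(A)={e,a,d}
∂A: remove int from cl → {a}

int(A) = {e,d}
cl(A)  = {e,a,d}
∂A     = {a}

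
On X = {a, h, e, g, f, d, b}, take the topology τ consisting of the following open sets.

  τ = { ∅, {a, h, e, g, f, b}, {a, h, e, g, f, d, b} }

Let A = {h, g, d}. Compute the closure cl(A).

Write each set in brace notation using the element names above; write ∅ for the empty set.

cl via duality: int({a, e, f, b}) = ∅, so X∖∅ = {a, h, e, g, f, d, b}

{a, h, e, g, f, d, b}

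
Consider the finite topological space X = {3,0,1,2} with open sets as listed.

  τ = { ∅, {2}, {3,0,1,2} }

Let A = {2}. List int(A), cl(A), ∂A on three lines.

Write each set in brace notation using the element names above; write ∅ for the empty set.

opens ⊆ A: ∅, {2}; union → int = {2}
complement {3,0,1}; its interior ∅; cl(A) = X∖∅ = {3,0,1,2}
boundary = {3,0,1,2} ∖ {2} = {3,0,1}

int(A) = {2}
cl(A)  = {3,0,1,2}
∂A     = {3,0,1}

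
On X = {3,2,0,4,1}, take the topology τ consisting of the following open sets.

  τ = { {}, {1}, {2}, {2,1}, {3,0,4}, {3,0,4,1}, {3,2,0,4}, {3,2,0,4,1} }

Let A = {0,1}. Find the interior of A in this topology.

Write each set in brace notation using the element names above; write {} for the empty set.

open subsets of A: {}, {1}; so int(A) = {1}

{1}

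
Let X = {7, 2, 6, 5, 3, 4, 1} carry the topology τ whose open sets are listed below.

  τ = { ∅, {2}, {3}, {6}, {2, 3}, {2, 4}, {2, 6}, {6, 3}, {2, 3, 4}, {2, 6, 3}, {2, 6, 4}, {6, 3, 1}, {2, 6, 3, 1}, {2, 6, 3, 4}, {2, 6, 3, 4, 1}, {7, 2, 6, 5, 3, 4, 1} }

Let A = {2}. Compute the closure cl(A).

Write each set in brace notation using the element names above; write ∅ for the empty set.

{7, 2, 5, 4}

cl via duality: int({7, 6, 5, 3, 4, 1}) = {6, 3, 1}, so X∖{6, 3, 1} = {7, 2, 5, 4}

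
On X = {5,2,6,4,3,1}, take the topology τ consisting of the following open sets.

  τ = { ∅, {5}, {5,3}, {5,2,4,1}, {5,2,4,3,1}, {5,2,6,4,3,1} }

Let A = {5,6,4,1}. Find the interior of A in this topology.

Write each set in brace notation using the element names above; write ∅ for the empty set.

interior: largest open inside A is {5} (from ∅, {5})

{5}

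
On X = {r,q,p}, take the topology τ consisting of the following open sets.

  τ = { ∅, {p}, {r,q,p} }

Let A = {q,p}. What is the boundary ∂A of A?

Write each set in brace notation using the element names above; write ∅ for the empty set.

interior: largest open inside A is {p} (from ∅, {p})
cl via duality: int({r}) = ∅, so X∖∅ = {r,q,p}
cl∖int = {r,q}

{r,q}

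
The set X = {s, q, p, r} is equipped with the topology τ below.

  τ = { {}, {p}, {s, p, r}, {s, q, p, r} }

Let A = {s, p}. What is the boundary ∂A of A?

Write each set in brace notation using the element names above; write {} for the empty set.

{s, q, r}

U open, U⊆A: {}, {p}. int(A) = ⋃ = {p}
X∖A={q, r}, int(X∖A)={}, hence cl(A)={s, q, p, r}
∂A: remove int from cl → {s, q, r}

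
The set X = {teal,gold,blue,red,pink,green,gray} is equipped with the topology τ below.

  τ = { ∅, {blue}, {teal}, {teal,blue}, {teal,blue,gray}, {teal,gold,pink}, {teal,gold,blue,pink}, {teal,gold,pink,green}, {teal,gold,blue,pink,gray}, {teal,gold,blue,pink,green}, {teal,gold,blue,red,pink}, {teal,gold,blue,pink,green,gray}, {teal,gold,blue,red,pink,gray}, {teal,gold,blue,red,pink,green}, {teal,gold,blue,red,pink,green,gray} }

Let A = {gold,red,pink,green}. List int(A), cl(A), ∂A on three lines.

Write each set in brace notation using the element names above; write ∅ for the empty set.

U open, U⊆A: ∅. int(A) = ⋃ = ∅
X∖A={teal,blue,gray}, int(X∖A)={teal,blue,gray}, hence cl(A)={gold,red,pink,green}
∂A: remove int from cl → {gold,red,pink,green}

int(A) = ∅
cl(A)  = {gold,red,pink,green}
∂A     = {gold,red,pink,green}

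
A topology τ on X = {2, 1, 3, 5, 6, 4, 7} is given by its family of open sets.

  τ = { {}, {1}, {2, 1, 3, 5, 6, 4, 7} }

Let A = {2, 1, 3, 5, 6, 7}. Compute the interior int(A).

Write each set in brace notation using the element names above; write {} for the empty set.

{1}

opens ⊆ A: {}, {1}; union → int = {1}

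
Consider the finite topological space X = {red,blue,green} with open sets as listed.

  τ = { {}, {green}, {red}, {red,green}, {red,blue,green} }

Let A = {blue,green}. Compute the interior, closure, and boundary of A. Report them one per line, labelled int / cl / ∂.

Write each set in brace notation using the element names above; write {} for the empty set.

U open, U⊆A: {}, {green}. int(A) = ⋃ = {green}
X∖A={red}, int(X∖A)={red}, hence cl(A)={blue,green}
∂A: remove int from cl → {blue}

int(A) = {green}
cl(A)  = {blue,green}
∂A     = {blue}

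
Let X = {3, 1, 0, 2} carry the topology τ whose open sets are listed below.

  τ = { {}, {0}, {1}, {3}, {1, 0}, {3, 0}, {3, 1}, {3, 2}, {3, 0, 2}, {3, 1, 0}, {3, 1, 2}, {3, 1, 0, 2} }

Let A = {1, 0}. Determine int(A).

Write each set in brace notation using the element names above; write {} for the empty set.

interior: largest open inside A is {1, 0} (from {}, {0}, {1}, {1, 0})

{1, 0}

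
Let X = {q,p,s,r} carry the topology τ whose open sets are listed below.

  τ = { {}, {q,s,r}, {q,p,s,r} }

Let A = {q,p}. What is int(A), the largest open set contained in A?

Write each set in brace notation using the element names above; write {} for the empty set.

U open, U⊆A: {}. int(A) = ⋃ = {}

{}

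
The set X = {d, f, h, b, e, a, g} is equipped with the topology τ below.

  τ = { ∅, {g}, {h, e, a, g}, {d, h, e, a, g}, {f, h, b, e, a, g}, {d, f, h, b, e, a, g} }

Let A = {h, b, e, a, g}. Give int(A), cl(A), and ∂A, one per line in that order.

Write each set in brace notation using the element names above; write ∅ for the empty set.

opens ⊆ A: ∅, {g}, {h, e, a, g}; union → int = {h, e, a, g}
complement {d, f}; its interior ∅; cl(A) = X∖∅ = {d, f, h, b, e, a, g}
boundary = {d, f, h, b, e, a, g} ∖ {h, e, a, g} = {d, f, b}

int(A) = {h, e, a, g}
cl(A)  = {d, f, h, b, e, a, g}
∂A     = {d, f, b}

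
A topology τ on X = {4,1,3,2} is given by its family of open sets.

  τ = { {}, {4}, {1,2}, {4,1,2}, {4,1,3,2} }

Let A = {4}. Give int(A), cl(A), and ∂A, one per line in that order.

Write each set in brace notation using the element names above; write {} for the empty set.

U open, U⊆A: {}, {4}. int(A) = ⋃ = {4}
X∖A={1,3,2}, int(X∖A)={1,2}, hence cl(A)={4,3}
∂A: remove int from cl → {3}

int(A) = {4}
cl(A)  = {4,3}
∂A     = {3}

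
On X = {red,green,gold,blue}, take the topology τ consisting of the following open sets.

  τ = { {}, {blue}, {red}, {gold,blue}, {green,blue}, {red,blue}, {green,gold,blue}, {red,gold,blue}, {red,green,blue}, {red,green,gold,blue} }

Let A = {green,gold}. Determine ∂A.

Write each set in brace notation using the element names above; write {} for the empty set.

interior: largest open inside A is {} (from {})
cl via duality: int({red,blue}) = {red,blue}, so X∖{red,blue} = {green,gold}
cl∖int = {green,gold}

{green,gold}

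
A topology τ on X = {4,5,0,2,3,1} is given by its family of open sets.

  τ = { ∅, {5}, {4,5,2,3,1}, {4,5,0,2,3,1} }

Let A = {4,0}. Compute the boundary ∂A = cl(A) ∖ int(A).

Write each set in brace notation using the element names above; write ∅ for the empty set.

{4,0,2,3,1}

interior: largest open inside A is ∅ (from ∅)
cl via duality: int({5,2,3,1}) = {5}, so X∖{5} = {4,0,2,3,1}
cl∖int = {4,0,2,3,1}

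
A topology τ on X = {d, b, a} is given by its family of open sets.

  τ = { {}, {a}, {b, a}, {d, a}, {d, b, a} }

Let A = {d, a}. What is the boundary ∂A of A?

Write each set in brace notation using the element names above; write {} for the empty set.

{b}

open subsets of A: {}, {a}, {d, a}; so int(A) = {d, a}
closure: X∖int(X∖A) = X∖{} = {d, b, a}
∂A = {d, b, a} minus {d, a} = {b}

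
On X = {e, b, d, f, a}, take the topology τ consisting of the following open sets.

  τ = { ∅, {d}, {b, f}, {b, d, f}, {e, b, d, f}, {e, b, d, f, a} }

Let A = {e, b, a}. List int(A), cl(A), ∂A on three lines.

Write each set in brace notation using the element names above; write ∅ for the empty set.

int(A) = ∅
cl(A)  = {e, b, f, a}
∂A     = {e, b, f, a}

open subsets of A: ∅; so int(A) = ∅
closure: X∖int(X∖A) = X∖{d} = {e, b, f, a}
∂A = {e, b, f, a} minus ∅ = {e, b, f, a}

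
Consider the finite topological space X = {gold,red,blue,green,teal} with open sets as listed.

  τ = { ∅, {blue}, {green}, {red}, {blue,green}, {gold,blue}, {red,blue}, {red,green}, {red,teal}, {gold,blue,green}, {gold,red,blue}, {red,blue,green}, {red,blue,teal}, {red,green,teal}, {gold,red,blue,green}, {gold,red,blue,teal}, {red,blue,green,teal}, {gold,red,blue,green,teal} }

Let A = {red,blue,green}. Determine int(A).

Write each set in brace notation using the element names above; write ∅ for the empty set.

{red,blue,green}

opens ⊆ A: ∅, {green}, {red}, {blue}, {blue,green}, {red,green}, {red,blue}, {red,blue,green}; union → int = {red,blue,green}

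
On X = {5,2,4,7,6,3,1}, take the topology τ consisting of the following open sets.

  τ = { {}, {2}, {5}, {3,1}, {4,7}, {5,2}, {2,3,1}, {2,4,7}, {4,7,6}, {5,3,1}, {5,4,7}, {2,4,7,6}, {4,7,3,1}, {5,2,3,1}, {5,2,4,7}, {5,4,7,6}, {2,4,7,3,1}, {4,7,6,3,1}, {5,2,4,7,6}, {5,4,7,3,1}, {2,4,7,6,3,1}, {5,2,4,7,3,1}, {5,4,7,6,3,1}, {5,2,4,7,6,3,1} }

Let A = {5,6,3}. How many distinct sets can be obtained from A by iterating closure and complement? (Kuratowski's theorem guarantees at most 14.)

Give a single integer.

8

X∖A={2,4,7,1}, int(X∖A)={2,4,7}, hence cl(A)={5,6,3,1}
Orbit (k=closure, c=complement):
  1. A     = {5,6,3}
  2. kA    = {5,6,3,1}
  3. cA    = {2,4,7,1}
  4. ckA   = {2,4,7}
  5. kcA   = {2,4,7,6,3,1}
  6. kckA  = {2,4,7,6}
  7. ckcA  = {5}
  8. ckckA = {5,3,1}
(closed under both — stop)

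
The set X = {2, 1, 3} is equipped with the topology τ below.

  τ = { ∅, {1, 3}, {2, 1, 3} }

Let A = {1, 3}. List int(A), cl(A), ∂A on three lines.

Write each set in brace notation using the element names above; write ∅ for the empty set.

opens ⊆ A: ∅, {1, 3}; union → int = {1, 3}
complement {2}; its interior ∅; cl(A) = X∖∅ = {2, 1, 3}
boundary = {2, 1, 3} ∖ {1, 3} = {2}

int(A) = {1, 3}
cl(A)  = {2, 1, 3}
∂A     = {2}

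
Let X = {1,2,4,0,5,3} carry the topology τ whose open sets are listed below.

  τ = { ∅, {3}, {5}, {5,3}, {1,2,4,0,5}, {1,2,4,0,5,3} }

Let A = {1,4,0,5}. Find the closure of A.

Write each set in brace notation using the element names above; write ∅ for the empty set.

{1,2,4,0,5}

complement {2,3}; its interior {3}; cl(A) = X∖{3} = {1,2,4,0,5}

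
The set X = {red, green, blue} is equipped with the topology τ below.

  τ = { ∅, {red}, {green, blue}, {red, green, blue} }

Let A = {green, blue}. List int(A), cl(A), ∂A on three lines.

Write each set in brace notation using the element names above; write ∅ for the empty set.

U open, U⊆A: ∅, {green, blue}. int(A) = ⋃ = {green, blue}
X∖A={red}, int(X∖A)={red}, hence cl(A)={green, blue}
∂A: remove int from cl → ∅

int(A) = {green, blue}
cl(A)  = {green, blue}
∂A     = ∅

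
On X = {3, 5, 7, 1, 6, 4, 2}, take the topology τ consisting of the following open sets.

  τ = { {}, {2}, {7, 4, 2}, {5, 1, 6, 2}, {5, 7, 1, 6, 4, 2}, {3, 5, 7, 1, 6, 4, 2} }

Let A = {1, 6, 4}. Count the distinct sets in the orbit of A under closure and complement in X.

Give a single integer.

6

cl via duality: int({3, 5, 7, 2}) = {2}, so X∖{2} = {3, 5, 7, 1, 6, 4}
Write k for closure, c for complement:
  1. A     = {1, 6, 4}
  2. kA    = {3, 5, 7, 1, 6, 4}
  3. cA    = {3, 5, 7, 2}
  4. ckA   = {2}
  5. kcA   = {3, 5, 7, 1, 6, 4, 2}
  6. ckcA  = {}
applying k or c yields no new set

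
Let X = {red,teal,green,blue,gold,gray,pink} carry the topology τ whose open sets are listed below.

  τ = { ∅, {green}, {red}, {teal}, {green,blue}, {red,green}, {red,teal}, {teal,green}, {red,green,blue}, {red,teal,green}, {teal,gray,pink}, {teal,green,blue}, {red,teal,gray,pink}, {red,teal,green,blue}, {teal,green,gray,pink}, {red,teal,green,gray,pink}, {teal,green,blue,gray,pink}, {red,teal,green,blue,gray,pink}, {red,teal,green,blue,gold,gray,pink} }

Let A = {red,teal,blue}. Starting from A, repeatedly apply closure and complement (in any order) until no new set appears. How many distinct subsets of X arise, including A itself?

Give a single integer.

cl via duality: int({green,gold,gray,pink}) = {green}, so X∖{green} = {red,teal,blue,gold,gray,pink}
Write k for closure, c for complement:
  1. A     = {red,teal,blue}
  2. kA    = {red,teal,blue,gold,gray,pink}
  3. cA    = {green,gold,gray,pink}
  4. ckA   = {green}
  5. kcA   = {green,blue,gold,gray,pink}
  6. kckA  = {green,blue,gold}
  7. ckcA  = {red,teal}
  8. ckckA = {red,teal,gray,pink}
  9. kckcA = {red,teal,gold,gray,pink}
  10. ckckcA = {green,blue}
applying k or c yields no new set

10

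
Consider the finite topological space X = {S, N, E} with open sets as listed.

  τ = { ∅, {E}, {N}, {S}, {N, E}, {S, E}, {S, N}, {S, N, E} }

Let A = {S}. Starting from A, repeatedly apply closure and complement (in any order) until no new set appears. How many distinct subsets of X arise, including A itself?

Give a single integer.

closure: X∖int(X∖A) = X∖{N, E} = {S}
Let k=closure and c=complement:
  1. A     = {S}
  2. cA    = {N, E}
— saturated at 2

2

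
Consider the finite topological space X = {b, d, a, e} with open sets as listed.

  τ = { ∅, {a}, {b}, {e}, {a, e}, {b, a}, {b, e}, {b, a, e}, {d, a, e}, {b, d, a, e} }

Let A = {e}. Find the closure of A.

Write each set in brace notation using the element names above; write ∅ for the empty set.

complement {b, d, a}; its interior {b, a}; cl(A) = X∖{b, a} = {d, e}

{d, e}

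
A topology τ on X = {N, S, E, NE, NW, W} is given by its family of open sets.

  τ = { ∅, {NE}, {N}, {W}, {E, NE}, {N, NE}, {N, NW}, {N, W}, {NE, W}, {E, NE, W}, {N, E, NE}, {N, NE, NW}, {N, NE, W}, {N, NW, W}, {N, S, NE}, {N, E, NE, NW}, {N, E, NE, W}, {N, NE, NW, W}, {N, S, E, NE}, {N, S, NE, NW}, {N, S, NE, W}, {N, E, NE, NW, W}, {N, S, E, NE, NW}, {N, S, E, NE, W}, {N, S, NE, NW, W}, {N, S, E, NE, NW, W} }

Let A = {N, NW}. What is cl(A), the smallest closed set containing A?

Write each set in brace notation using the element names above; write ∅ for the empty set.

{N, S, NW}

closure: X∖int(X∖A) = X∖{E, NE, W} = {N, S, NW}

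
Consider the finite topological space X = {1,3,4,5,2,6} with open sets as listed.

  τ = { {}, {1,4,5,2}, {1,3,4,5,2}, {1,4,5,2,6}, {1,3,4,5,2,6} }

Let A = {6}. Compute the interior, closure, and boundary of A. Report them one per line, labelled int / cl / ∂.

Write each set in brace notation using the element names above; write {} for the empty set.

int(A) = {}
cl(A)  = {6}
∂A     = {6}

open subsets of A: {}; so int(A) = {}
closure: X∖int(X∖A) = X∖{1,3,4,5,2} = {6}
∂A = {6} minus {} = {6}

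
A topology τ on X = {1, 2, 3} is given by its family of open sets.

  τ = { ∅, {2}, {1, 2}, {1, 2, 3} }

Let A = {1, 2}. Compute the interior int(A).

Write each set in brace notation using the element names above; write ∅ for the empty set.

{1, 2}

interior: largest open inside A is {1, 2} (from ∅, {2}, {1, 2})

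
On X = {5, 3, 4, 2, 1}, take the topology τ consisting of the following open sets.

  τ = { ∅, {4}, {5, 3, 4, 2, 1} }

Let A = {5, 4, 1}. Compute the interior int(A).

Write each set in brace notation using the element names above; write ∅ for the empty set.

{4}

U open, U⊆A: ∅, {4}. int(A) = ⋃ = {4}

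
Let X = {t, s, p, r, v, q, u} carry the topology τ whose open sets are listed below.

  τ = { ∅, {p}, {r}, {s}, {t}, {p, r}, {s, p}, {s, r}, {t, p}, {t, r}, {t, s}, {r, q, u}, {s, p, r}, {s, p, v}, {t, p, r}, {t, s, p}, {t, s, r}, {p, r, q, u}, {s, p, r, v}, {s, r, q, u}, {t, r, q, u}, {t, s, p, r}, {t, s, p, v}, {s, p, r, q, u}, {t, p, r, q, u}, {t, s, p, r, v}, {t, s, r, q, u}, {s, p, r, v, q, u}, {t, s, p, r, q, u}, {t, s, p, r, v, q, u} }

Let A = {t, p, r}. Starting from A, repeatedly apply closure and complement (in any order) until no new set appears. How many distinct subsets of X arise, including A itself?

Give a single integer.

6

closure: X∖int(X∖A) = X∖{s} = {t, p, r, v, q, u}
Let k=closure and c=complement:
  1. A     = {t, p, r}
  2. kA    = {t, p, r, v, q, u}
  3. cA    = {s, v, q, u}
  4. ckA   = {s}
  5. kckA  = {s, v}
  6. ckckA = {t, p, r, q, u}
— saturated at 6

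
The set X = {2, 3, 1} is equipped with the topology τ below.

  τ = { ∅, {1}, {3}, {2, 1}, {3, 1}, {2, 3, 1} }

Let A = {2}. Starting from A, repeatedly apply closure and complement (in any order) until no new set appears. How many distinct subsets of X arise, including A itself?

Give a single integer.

cl via duality: int({3, 1}) = {3, 1}, so X∖{3, 1} = {2}
Write k for closure, c for complement:
  1. A     = {2}
  2. cA    = {3, 1}
  3. kcA   = {2, 3, 1}
  4. ckcA  = ∅
applying k or c yields no new set

4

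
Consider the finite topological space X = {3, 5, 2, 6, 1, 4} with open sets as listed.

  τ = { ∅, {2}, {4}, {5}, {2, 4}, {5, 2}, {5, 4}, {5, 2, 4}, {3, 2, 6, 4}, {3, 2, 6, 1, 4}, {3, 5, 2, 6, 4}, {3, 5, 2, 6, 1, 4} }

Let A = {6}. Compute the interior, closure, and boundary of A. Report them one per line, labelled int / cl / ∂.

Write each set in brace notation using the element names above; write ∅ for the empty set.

int(A) = ∅
cl(A)  = {3, 6, 1}
∂A     = {3, 6, 1}

U open, U⊆A: ∅. int(A) = ⋃ = ∅
X∖A={3, 5, 2, 1, 4}, int(X∖A)={5, 2, 4}, hence cl(A)={3, 6, 1}
∂A: remove int from cl → {3, 6, 1}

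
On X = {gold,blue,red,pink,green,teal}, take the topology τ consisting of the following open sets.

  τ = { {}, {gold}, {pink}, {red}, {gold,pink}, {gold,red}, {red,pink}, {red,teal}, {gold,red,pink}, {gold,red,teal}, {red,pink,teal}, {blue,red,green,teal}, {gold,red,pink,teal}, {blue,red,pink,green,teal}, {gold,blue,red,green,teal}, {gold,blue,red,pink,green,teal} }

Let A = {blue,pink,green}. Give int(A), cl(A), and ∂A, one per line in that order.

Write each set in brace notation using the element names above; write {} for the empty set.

int(A) = {pink}
cl(A)  = {blue,pink,green}
∂A     = {blue,green}

interior: largest open inside A is {pink} (from {}, {pink})
cl via duality: int({gold,red,teal}) = {gold,red,teal}, so X∖{gold,red,teal} = {blue,pink,green}
cl∖int = {blue,green}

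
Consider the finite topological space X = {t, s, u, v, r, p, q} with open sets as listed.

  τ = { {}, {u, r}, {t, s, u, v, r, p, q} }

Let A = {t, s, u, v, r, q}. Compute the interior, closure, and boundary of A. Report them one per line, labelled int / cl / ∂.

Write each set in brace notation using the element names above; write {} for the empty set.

opens ⊆ A: {}, {u, r}; union → int = {u, r}
complement {p}; its interior {}; cl(A) = X∖{} = {t, s, u, v, r, p, q}
boundary = {t, s, u, v, r, p, q} ∖ {u, r} = {t, s, v, p, q}

int(A) = {u, r}
cl(A)  = {t, s, u, v, r, p, q}
∂A     = {t, s, v, p, q}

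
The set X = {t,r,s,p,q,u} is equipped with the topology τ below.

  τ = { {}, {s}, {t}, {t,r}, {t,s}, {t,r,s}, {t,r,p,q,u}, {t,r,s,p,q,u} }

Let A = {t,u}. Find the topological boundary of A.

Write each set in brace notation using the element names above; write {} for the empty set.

opens ⊆ A: {}, {t}; union → int = {t}
complement {r,s,p,q}; its interior {s}; cl(A) = X∖{s} = {t,r,p,q,u}
boundary = {t,r,p,q,u} ∖ {t} = {r,p,q,u}

{r,p,q,u}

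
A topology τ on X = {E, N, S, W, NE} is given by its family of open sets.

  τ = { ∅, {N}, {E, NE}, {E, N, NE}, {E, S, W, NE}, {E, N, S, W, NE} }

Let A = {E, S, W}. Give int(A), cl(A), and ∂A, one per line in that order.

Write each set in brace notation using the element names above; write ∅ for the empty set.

int(A) = ∅
cl(A)  = {E, S, W, NE}
∂A     = {E, S, W, NE}

U open, U⊆A: ∅. int(A) = ⋃ = ∅
X∖A={N, NE}, int(X∖A)={N}, hence cl(A)={E, S, W, NE}
∂A: remove int from cl → {E, S, W, NE}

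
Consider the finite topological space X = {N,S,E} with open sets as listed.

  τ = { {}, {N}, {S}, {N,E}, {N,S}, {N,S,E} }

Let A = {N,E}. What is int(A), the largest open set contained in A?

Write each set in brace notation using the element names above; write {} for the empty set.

interior: largest open inside A is {N,E} (from {}, {N}, {N,E})

{N,E}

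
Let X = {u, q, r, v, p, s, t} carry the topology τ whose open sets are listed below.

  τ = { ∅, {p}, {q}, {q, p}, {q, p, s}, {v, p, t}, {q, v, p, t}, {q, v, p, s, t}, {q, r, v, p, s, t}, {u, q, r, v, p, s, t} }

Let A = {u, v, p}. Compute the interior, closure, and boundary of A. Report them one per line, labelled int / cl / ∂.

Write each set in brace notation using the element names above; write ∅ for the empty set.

interior: largest open inside A is {p} (from ∅, {p})
cl via duality: int({q, r, s, t}) = {q}, so X∖{q} = {u, r, v, p, s, t}
cl∖int = {u, r, v, s, t}

int(A) = {p}
cl(A)  = {u, r, v, p, s, t}
∂A     = {u, r, v, s, t}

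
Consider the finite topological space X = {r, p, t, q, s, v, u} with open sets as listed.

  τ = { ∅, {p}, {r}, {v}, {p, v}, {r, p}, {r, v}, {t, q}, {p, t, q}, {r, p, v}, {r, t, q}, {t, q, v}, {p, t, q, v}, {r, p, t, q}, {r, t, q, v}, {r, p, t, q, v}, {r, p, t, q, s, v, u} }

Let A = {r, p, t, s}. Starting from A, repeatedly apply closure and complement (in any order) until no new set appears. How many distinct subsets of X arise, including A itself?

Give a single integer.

X∖A={q, v, u}, int(X∖A)={v}, hence cl(A)={r, p, t, q, s, u}
Orbit (k=closure, c=complement):
  1. A     = {r, p, t, s}
  2. kA    = {r, p, t, q, s, u}
  3. cA    = {q, v, u}
  4. ckA   = {v}
  5. kcA   = {t, q, s, v, u}
  6. kckA  = {s, v, u}
  7. ckcA  = {r, p}
  8. ckckA = {r, p, t, q}
  9. kckcA = {r, p, s, u}
  10. ckckcA = {t, q, v}
(closed under both — stop)

10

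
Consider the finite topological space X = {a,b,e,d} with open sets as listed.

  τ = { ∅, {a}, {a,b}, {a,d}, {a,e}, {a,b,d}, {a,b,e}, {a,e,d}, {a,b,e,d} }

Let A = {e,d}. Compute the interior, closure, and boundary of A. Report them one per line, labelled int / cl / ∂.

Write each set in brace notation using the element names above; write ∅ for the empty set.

open subsets of A: ∅; so int(A) = ∅
closure: X∖int(X∖A) = X∖{a,b} = {e,d}
∂A = {e,d} minus ∅ = {e,d}

int(A) = ∅
cl(A)  = {e,d}
∂A     = {e,d}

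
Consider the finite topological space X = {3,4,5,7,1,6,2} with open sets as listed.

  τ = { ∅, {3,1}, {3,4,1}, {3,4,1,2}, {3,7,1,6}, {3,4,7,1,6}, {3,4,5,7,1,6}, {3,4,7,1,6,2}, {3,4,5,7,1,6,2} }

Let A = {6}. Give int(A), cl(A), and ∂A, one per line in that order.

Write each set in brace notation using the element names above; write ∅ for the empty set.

U open, U⊆A: ∅. int(A) = ⋃ = ∅
X∖A={3,4,5,7,1,2}, int(X∖A)={3,4,1,2}, hence cl(A)={5,7,6}
∂A: remove int from cl → {5,7,6}

int(A) = ∅
cl(A)  = {5,7,6}
∂A     = {5,7,6}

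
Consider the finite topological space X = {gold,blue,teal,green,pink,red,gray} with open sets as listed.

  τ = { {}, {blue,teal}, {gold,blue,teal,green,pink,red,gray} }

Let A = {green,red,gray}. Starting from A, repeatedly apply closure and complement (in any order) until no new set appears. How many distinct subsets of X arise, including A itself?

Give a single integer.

X∖A={gold,blue,teal,pink}, int(X∖A)={blue,teal}, hence cl(A)={gold,green,pink,red,gray}
Orbit (k=closure, c=complement):
  1. A     = {green,red,gray}
  2. kA    = {gold,green,pink,red,gray}
  3. cA    = {gold,blue,teal,pink}
  4. ckA   = {blue,teal}
  5. kcA   = {gold,blue,teal,green,pink,red,gray}
  6. ckcA  = {}
(closed under both — stop)

6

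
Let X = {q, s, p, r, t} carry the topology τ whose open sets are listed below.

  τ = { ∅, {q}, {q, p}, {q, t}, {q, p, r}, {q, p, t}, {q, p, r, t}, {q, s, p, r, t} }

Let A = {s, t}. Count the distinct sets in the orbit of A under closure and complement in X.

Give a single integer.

4

closure: X∖int(X∖A) = X∖{q, p, r} = {s, t}
Let k=closure and c=complement:
  1. A     = {s, t}
  2. cA    = {q, p, r}
  3. kcA   = {q, s, p, r, t}
  4. ckcA  = ∅
— saturated at 4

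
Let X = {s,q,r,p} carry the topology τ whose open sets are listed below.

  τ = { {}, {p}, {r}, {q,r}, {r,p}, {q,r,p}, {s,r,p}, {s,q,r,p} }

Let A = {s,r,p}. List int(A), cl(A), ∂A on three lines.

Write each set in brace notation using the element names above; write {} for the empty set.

opens ⊆ A: {}, {r}, {p}, {r,p}, {s,r,p}; union → int = {s,r,p}
complement {q}; its interior {}; cl(A) = X∖{} = {s,q,r,p}
boundary = {s,q,r,p} ∖ {s,r,p} = {q}

int(A) = {s,r,p}
cl(A)  = {s,q,r,p}
∂A     = {q}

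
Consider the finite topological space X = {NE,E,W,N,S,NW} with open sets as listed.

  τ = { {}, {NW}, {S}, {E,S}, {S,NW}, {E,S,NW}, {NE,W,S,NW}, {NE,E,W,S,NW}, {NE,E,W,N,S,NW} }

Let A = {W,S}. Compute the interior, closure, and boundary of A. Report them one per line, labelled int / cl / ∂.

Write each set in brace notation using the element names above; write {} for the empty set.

opens ⊆ A: {}, {S}; union → int = {S}
complement {NE,E,N,NW}; its interior {NW}; cl(A) = X∖{NW} = {NE,E,W,N,S}
boundary = {NE,E,W,N,S} ∖ {S} = {NE,E,W,N}

int(A) = {S}
cl(A)  = {NE,E,W,N,S}
∂A     = {NE,E,W,N}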